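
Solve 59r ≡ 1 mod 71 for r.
Since 71 is prime, by Fermat 59^(-1) ≡ 59^{69} ≡ 65 mod 71. Verify: 59 × 65 = 3835 ≡ 1 mod 71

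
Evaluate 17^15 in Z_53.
By repeated squaring mod 53: 17^{1}≡17, 17^{2}≡24, 17^{4}≡46, 17^{8}≡49. Then 17^{15} = 17^{8+4+2+1} ≡ 49 × 46 × 24 × 17 ≡ 29 mod 53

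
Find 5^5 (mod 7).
By repeated squaring (mod 7): 5^{1}≡5, 5^{2}≡4, 5^{4}≡2. Then 5^{5} = 5^{4+1} ≡ 2 × 5 ≡ 3 (mod 7)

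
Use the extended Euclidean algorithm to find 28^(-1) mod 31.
Extended GCD: 28(10) + 31(-9) = 1. So 28^(-1) ≡ 10 (mod 31). Verify: 28 × 10 = 280 ≡ 1 (mod 31)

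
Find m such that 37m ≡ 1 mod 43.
Since 43 is prime, by Fermat 37^(-1) ≡ 37^{41} ≡ 7 mod 43. Verify: 37 × 7 = 259 ≡ 1 mod 43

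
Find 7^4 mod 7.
7^{4} = 2401 ≡ 0 mod 7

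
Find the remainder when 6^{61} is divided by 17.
By Fermat: 6^{16} ≡ 1 mod 17. 61 = 3×16 + 13. So 6^{61} ≡ 6^{13} ≡ 10 mod 17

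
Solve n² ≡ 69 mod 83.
The square roots of 69 mod 83 are 61 and 22. Verify: 61² = 3721 ≡ 69 mod 83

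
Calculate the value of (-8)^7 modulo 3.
Using Fermat: (-8)^{2} ≡ 1 (mod 3). 7 ≡ 1 (mod 2). So (-8)^{7} ≡ (-8)^{1} ≡ 1 (mod 3)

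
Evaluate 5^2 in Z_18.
5^{2} = 25 ≡ 7 (mod 18)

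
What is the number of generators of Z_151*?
There are φ(151-1) = φ(150) = 40 primitive roots modulo 151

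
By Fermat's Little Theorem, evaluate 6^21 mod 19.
By Fermat: 6^{18} ≡ 1 mod 19. So 6^{21} = 6^{18} · 6^{3} ≡ 6^{3} ≡ 7 mod 19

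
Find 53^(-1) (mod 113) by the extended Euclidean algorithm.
Extended GCD: 53(32) + 113(-15) = 1. So 53^(-1) ≡ 32 (mod 113). Verify: 53 × 32 = 1696 ≡ 1 (mod 113)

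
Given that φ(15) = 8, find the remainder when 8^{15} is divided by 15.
By Euler: 8^{8} ≡ 1 mod 15 since gcd(8, 15) = 1. 15 = 1×8 + 7. So 8^{15} ≡ 8^{7} ≡ 2 mod 15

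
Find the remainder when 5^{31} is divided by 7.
By Fermat: 5^{6} ≡ 1 mod 7. 31 = 5×6 + 1. So 5^{31} ≡ 5^{1} ≡ 5 mod 7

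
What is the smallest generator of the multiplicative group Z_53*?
g = 2. For each prime q|52: 2^{26}≡52, 2^{4}≡16, none ≡ 1, so ord_53(2) = 52 and 2 is a primitive root.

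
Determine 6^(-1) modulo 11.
Since 11 is prime, by Fermat 6^(-1) ≡ 6^{9} ≡ 2 mod 11. Verify: 6 × 2 = 12 ≡ 1 mod 11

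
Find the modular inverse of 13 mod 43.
Since 43 is prime, by Fermat 13^(-1) ≡ 13^{41} ≡ 10 (mod 43). Verify: 13 × 10 = 130 ≡ 1 (mod 43)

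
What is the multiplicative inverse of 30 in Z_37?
Since 37 is prime, by Fermat 30^(-1) ≡ 30^{35} ≡ 21 (mod 37). Verify: 30 × 21 = 630 ≡ 1 (mod 37)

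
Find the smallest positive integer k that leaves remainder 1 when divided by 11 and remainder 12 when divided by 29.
M = 11 × 29 = 319. M₁ = 29, y₁ ≡ 8 (mod 11). M₂ = 11, y₂ ≡ 8 (mod 29). k = 1×29×8 + 12×11×8 ≡ 12 (mod 319)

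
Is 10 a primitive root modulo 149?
ord_149(10) divides 148. For each prime q|148: 10^{74}≡148, 10^{4}≡17, none ≡ 1. So 10 has order 148 and is a primitive root mod 149.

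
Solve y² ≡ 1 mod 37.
The square roots of 1 mod 37 are 1 and 36. Verify: 1² = 1 ≡ 1 mod 37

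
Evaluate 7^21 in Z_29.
By repeated squaring mod 29: 7^{1}≡7, 7^{2}≡20, 7^{4}≡23, 7^{8}≡7, 7^{16}≡20. Then 7^{21} = 7^{16+4+1} ≡ 20 × 23 × 7 ≡ 1 mod 29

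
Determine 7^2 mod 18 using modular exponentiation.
7^{2} = 49 ≡ 13 (mod 18)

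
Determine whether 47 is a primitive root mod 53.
47^{13} ≡ 1 mod 53 and 13 < 52, so ord_53(47) = 13 ≠ 52 and 47 is not a primitive root.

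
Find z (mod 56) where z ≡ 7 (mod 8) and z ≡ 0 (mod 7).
M = 8 × 7 = 56. M₁ = 7, y₁ ≡ 7 (mod 8). M₂ = 8, y₂ ≡ 1 (mod 7). z = 7×7×7 + 0×8×1 ≡ 7 (mod 56)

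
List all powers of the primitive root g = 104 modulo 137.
104^1, 104^2, ..., 104^{136} mod 137: [104, 130, 94, 49, 27, 68, 85, 72, 90, 44, 55, 103, 26, 101, 92, 115, 41, 17, 124, 18, 91, 11, 48, 60, 75, 128, 23, 63, 113, 107, 31, 73, 57, 37, 12, 15, 53, 32, 40, 50, 131, 61, 42, 121, 117, 112, 3, 38, 116, 8, 10, 81, 67, 118, 79, 133, 132, 28, 35, 78, 29, 2, 71, 123, 51, 98, 54, 136, 33, 7, 43, 88, 110, 69, 52, 65, 47, 93, 82, 34, 111, 36, 45, 22, 96, 120, 13, 119, 46, 126, 89, 77, 62, 9, 114, 74, 24, 30, 106, 64, 80, 100, 125, 122, 84, 105, 97, 87, 6, 76, 95, 16, 20, 25, 134, 99, 21, 129, 127, 56, 70, 19, 58, 4, 5, 109, 102, 59, 108, 135, 66, 14, 86, 39, 83, 1]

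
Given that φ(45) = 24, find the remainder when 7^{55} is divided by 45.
By Euler: 7^{24} ≡ 1 (mod 45) since gcd(7, 45) = 1. 55 = 2×24 + 7. So 7^{55} ≡ 7^{7} ≡ 43 (mod 45)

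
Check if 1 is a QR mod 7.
By Euler's criterion: 1^{3} ≡ 1 mod 7. Since this equals 1, 1 is a QR.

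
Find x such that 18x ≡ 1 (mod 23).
Since 23 is prime, by Fermat 18^(-1) ≡ 18^{21} ≡ 9 (mod 23). Verify: 18 × 9 = 162 ≡ 1 (mod 23)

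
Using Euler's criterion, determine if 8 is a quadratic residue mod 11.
By Euler's criterion: 8^{5} ≡ 10 mod 11. Since this equals -1 (≡ 10), 8 is not a QR.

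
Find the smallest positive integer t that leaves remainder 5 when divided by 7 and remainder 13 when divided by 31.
M = 7 × 31 = 217. M₁ = 31, y₁ ≡ 5 (mod 7). M₂ = 7, y₂ ≡ 9 (mod 31). t = 5×31×5 + 13×7×9 ≡ 75 (mod 217)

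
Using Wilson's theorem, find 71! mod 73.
(72)! = (71)! × (72) ≡ -1 mod 73. So (71)! ≡ -1 × (72)^(-1) ≡ (-1)×(-1) = 1 mod 73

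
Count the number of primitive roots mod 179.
A prime p has φ(p-1) primitive roots; here φ(178) = 88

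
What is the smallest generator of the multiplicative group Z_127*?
g = 3. For each prime q|126: 3^{63}≡126, 3^{42}≡107, 3^{18}≡4, none ≡ 1, so ord_127(3) = 126 and 3 is a primitive root.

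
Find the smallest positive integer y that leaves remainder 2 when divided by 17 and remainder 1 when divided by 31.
M = 17 × 31 = 527. M₁ = 31, y₁ ≡ 11 mod 17. M₂ = 17, y₂ ≡ 11 mod 31. y = 2×31×11 + 1×17×11 ≡ 342 mod 527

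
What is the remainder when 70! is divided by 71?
By Wilson's theorem, (70)! ≡ -1 ≡ 70 (mod 71)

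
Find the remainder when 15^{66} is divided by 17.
By Fermat: 15^{16} ≡ 1 (mod 17). 66 = 4×16 + 2. So 15^{66} ≡ 15^{2} ≡ 4 (mod 17)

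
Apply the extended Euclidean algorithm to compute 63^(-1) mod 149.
Extended GCD: 63(-26) + 149(11) = 1. So 63^(-1) ≡ -26 ≡ 123 mod 149. Verify: 63 × 123 = 7749 ≡ 1 mod 149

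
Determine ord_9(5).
Powers of 5 mod 9: 5^1≡5, 5^2≡7, 5^3≡8, 5^4≡4, 5^5≡2, 5^6≡1. ord_9(5) = 6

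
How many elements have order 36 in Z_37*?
Number of primitive roots mod 37 = φ(p-1) = φ(36) = 12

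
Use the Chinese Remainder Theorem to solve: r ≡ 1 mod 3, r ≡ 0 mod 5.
M = 3 × 5 = 15. M₁ = 5, y₁ ≡ 2 mod 3. M₂ = 3, y₂ ≡ 2 mod 5. r = 1×5×2 + 0×3×2 ≡ 10 mod 15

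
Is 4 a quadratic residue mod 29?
By Euler's criterion: 4^{14} ≡ 1 mod 29. Since this equals 1, 4 is a QR.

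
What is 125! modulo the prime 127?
(126)! = (125)! × (126) ≡ -1 (mod 127). So (125)! ≡ -1 × (126)^(-1) ≡ (-1)×(-1) = 1 (mod 127)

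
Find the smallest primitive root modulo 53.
g = 2. Powers: [2, 4, 8, 16, 32, 11, 22, 44, 35, ...] generates all 52 non-zero residues.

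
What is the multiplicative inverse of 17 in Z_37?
Since 37 is prime, by Fermat 17^(-1) ≡ 17^{35} ≡ 24 mod 37. Verify: 17 × 24 = 408 ≡ 1 mod 37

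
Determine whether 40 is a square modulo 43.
By Euler's criterion: 40^{21} ≡ 1 (mod 43). Since this equals 1, 40 is a QR.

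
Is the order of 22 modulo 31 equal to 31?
Powers of 22 mod 31: 22^1≡22, 22^2≡19, 22^3≡15, 22^4≡20, 22^5≡6, 22^6≡8, 22^7≡21, 22^8≡28, 22^9≡27, 22^10≡5, 22^11≡17, 22^12≡2, 22^13≡13, 22^14≡7, 22^15≡30, 22^16≡9, 22^17≡12, 22^18≡16, 22^19≡11, 22^20≡25, 22^21≡23, 22^22≡10, 22^23≡3, 22^24≡4, 22^25≡26, 22^26≡14, 22^27≡29, 22^28≡18, 22^29≡24, 22^30≡1. Already 22^30≡1, so the order is 30 < 31. No, the actual order is 30.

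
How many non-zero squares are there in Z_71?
The squaring map on Z_71* is 2-to-1, so there are (70)/2 = 35 QRs.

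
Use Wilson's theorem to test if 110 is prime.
(109)! mod 110 = 0. Since 0 ≢ -1 (mod 110), 110 is not prime.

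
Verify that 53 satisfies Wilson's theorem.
(52)! mod 53 = 52. Since this equals -1 (mod 53), Wilson confirms 53 is prime.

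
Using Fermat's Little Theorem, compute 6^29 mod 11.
By Fermat: 6^{10} ≡ 1 mod 11. 29 = 2×10 + 9. So 6^{29} ≡ 6^{9} ≡ 2 mod 11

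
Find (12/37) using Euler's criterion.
(12/37) = 12^{18} mod 37 = 1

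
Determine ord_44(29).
Powers of 29 mod 44: 29^1≡29, 29^2≡5, 29^3≡13, 29^4≡25, 29^5≡21, 29^6≡37, 29^7≡17, 29^8≡9, 29^9≡41, 29^10≡1. Order = 10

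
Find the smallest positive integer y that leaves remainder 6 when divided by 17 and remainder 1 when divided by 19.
M = 17 × 19 = 323. M₁ = 19, y₁ ≡ 9 mod 17. M₂ = 17, y₂ ≡ 9 mod 19. y = 6×19×9 + 1×17×9 ≡ 210 mod 323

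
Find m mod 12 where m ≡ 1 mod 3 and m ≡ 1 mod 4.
M = 3 × 4 = 12. M₁ = 4, y₁ ≡ 1 mod 3. M₂ = 3, y₂ ≡ 3 mod 4. m = 1×4×1 + 1×3×3 ≡ 1 mod 12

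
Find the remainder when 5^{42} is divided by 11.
By Fermat: 5^{10} ≡ 1 mod 11. 42 = 4×10 + 2. So 5^{42} ≡ 5^{2} ≡ 3 mod 11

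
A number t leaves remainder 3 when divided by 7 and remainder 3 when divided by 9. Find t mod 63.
M = 7 × 9 = 63. M₁ = 9, y₁ ≡ 4 mod 7. M₂ = 7, y₂ ≡ 4 mod 9. t = 3×9×4 + 3×7×4 ≡ 3 mod 63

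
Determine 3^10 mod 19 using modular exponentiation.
By repeated squaring mod 19: 3^{1}≡3, 3^{2}≡9, 3^{4}≡5, 3^{8}≡6. Then 3^{10} = 3^{8+2} ≡ 6 × 9 ≡ 16 mod 19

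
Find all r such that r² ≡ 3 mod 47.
The square roots of 3 mod 47 are 12 and 35. Verify: 12² = 144 ≡ 3 mod 47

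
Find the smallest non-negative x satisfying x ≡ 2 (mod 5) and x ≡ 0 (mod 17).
M = 5 × 17 = 85. M₁ = 17, y₁ ≡ 3 (mod 5). M₂ = 5, y₂ ≡ 7 (mod 17). x = 2×17×3 + 0×5×7 ≡ 17 (mod 85)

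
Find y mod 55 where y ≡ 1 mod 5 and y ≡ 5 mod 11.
M = 5 × 11 = 55. M₁ = 11, y₁ ≡ 1 mod 5. M₂ = 5, y₂ ≡ 9 mod 11. y = 1×11×1 + 5×5×9 ≡ 16 mod 55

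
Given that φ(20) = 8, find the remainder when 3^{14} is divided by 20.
By Euler: 3^{8} ≡ 1 (mod 20) since gcd(3, 20) = 1. 14 = 1×8 + 6. So 3^{14} ≡ 3^{6} ≡ 9 (mod 20)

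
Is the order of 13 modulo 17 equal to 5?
Powers of 13 mod 17: 13^1≡13, 13^2≡16, 13^3≡4, 13^4≡1. Already 13^4≡1, so the order is 4 < 5. No, the actual order is 4.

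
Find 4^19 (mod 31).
By repeated squaring (mod 31): 4^{1}≡4, 4^{2}≡16, 4^{4}≡8, 4^{8}≡2, 4^{16}≡4. Then 4^{19} = 4^{16+2+1} ≡ 4 × 16 × 4 ≡ 8 (mod 31)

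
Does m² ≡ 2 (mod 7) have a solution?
By Euler's criterion: 2^{3} ≡ 1 (mod 7). Since this equals 1, 2 is a QR.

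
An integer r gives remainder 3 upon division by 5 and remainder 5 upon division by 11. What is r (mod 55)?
M = 5 × 11 = 55. M₁ = 11, y₁ ≡ 1 (mod 5). M₂ = 5, y₂ ≡ 9 (mod 11). r = 3×11×1 + 5×5×9 ≡ 38 (mod 55)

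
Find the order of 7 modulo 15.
Powers of 7 mod 15: 7^1≡7, 7^2≡4, 7^3≡13, 7^4≡1. ord_15(7) = 4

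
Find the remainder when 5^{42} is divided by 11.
By Fermat: 5^{10} ≡ 1 mod 11. 42 = 4×10 + 2. So 5^{42} ≡ 5^{2} ≡ 3 mod 11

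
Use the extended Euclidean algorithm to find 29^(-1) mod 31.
Extended GCD: 29(15) + 31(-14) = 1. So 29^(-1) ≡ 15 (mod 31). Verify: 29 × 15 = 435 ≡ 1 (mod 31)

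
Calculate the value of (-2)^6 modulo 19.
By repeated squaring mod 19: (-2)^{1}≡17, (-2)^{2}≡4, (-2)^{4}≡16. Then (-2)^{6} = (-2)^{4+2} ≡ 16 × 4 ≡ 7 mod 19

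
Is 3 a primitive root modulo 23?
3^{11} ≡ 1 mod 23 and 11 < 22, so ord_23(3) = 11 ≠ 22 and 3 is not a primitive root.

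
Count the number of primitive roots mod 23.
There are φ(23-1) = φ(22) = 10 primitive roots modulo 23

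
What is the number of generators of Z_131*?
There are φ(131-1) = φ(130) = 48 primitive roots modulo 131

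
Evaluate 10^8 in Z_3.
Using Fermat: 10^{2} ≡ 1 (mod 3). 8 ≡ 0 (mod 2). So 10^{8} ≡ 10^{0} ≡ 1 (mod 3)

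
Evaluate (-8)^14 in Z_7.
Using Fermat: (-8)^{6} ≡ 1 mod 7. 14 ≡ 2 mod 6. So (-8)^{14} ≡ (-8)^{2} ≡ 1 mod 7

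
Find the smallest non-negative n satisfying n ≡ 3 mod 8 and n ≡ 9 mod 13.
M = 8 × 13 = 104. M₁ = 13, y₁ ≡ 5 mod 8. M₂ = 8, y₂ ≡ 5 mod 13. n = 3×13×5 + 9×8×5 ≡ 35 mod 104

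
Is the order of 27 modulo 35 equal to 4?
Powers of 27 mod 35: 27^1≡27, 27^2≡29, 27^3≡13, 27^4≡1. First k with 27^k≡1 is k=4. Yes, ord_35(27) = 4.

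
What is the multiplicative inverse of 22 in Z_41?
Since 41 is prime, by Fermat 22^(-1) ≡ 22^{39} ≡ 28 (mod 41). Verify: 22 × 28 = 616 ≡ 1 (mod 41)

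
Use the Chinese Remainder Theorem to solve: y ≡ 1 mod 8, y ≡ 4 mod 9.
M = 8 × 9 = 72. M₁ = 9, y₁ ≡ 1 mod 8. M₂ = 8, y₂ ≡ 8 mod 9. y = 1×9×1 + 4×8×8 ≡ 49 mod 72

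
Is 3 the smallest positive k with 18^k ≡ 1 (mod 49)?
Powers of 18 mod 49: 18^1≡18, 18^2≡30, 18^3≡1. First k with 18^k≡1 is k=3. Yes, ord_49(18) = 3.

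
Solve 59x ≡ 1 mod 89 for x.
Since 89 is prime, by Fermat 59^(-1) ≡ 59^{87} ≡ 86 mod 89. Verify: 59 × 86 = 5074 ≡ 1 mod 89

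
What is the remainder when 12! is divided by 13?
By Wilson's theorem, (12)! ≡ -1 ≡ 12 (mod 13)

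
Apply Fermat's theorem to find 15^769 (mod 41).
By Fermat: 15^{40} ≡ 1 (mod 41). 769 ≡ 9 (mod 40). So 15^{769} ≡ 15^{9} ≡ 24 (mod 41)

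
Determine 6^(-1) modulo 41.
Since 41 is prime, by Fermat 6^(-1) ≡ 6^{39} ≡ 7 (mod 41). Verify: 6 × 7 = 42 ≡ 1 (mod 41)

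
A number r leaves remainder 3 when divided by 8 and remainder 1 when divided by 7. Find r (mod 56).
M = 8 × 7 = 56. M₁ = 7, y₁ ≡ 7 (mod 8). M₂ = 8, y₂ ≡ 1 (mod 7). r = 3×7×7 + 1×8×1 ≡ 43 (mod 56)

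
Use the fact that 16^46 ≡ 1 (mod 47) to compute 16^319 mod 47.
By Fermat: 16^{46} ≡ 1 (mod 47). 319 ≡ 43 (mod 46). So 16^{319} ≡ 16^{43} ≡ 27 (mod 47)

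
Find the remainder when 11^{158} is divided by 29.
By Fermat: 11^{28} ≡ 1 (mod 29). 158 = 5×28 + 18. So 11^{158} ≡ 11^{18} ≡ 4 (mod 29)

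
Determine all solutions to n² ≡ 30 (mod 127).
The square roots of 30 mod 127 are 41 and 86. Verify: 41² = 1681 ≡ 30 (mod 127)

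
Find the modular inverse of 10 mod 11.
Since 11 is prime, by Fermat 10^(-1) ≡ 10^{9} ≡ 10 (mod 11). Verify: 10 × 10 = 100 ≡ 1 (mod 11)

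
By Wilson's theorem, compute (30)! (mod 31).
By Wilson's theorem, (30)! ≡ -1 ≡ 30 (mod 31)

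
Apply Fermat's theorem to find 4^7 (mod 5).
By Fermat: 4^{4} ≡ 1 (mod 5). So 4^{7} = 4^{4} · 4^{3} ≡ 4^{3} ≡ 4 (mod 5)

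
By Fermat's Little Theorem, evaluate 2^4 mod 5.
By Fermat's Little Theorem, 2^{4} ≡ 1 (mod 5) since 5 is prime and gcd(2, 5) = 1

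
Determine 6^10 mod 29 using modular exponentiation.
By repeated squaring (mod 29): 6^{1}≡6, 6^{2}≡7, 6^{4}≡20, 6^{8}≡23. Then 6^{10} = 6^{8+2} ≡ 23 × 7 ≡ 16 (mod 29)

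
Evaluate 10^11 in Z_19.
By repeated squaring (mod 19): 10^{1}≡10, 10^{2}≡5, 10^{4}≡6, 10^{8}≡17. Then 10^{11} = 10^{8+2+1} ≡ 17 × 5 × 10 ≡ 14 (mod 19)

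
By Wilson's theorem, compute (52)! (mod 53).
By Wilson's theorem, (52)! ≡ -1 ≡ 52 (mod 53)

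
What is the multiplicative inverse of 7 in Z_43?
Since 43 is prime, by Fermat 7^(-1) ≡ 7^{41} ≡ 37 (mod 43). Verify: 7 × 37 = 259 ≡ 1 (mod 43)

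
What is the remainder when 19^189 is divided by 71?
Using Fermat: 19^{70} ≡ 1 mod 71. 189 ≡ 49 mod 70. So 19^{189} ≡ 19^{49} ≡ 54 mod 71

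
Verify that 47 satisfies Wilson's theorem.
(46)! mod 47 = 46. Since this equals -1 (mod 47), Wilson confirms 47 is prime.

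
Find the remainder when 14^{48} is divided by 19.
By Fermat: 14^{18} ≡ 1 mod 19. 48 = 2×18 + 12. So 14^{48} ≡ 14^{12} ≡ 11 mod 19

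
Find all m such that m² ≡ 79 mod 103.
The square roots of 79 mod 103 are 64 and 39. Verify: 64² = 4096 ≡ 79 mod 103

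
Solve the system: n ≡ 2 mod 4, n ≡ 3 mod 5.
M = 4 × 5 = 20. M₁ = 5, y₁ ≡ 1 mod 4. M₂ = 4, y₂ ≡ 4 mod 5. n = 2×5×1 + 3×4×4 ≡ 18 mod 20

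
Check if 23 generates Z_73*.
23^{36} ≡ 1 mod 73 and 36 < 72, so ord_73(23) = 36 ≠ 72 and 23 is not a primitive root.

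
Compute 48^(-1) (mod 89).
Since 89 is prime, by Fermat 48^(-1) ≡ 48^{87} ≡ 13 (mod 89). Verify: 48 × 13 = 624 ≡ 1 (mod 89)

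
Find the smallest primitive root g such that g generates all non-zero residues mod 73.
g = 5. Powers: [5, 25, 52, 41, 59, 3, 15, 2, 10, ...] generates all 72 non-zero residues.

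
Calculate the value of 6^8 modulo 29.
By repeated squaring mod 29: 6^{1}≡6, 6^{2}≡7, 6^{4}≡20, 6^{8}≡23. So 6^{8} ≡ 23 mod 29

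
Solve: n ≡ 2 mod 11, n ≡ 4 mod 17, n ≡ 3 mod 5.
M = 11 × 17 × 5 = 935. M₁ = 85, y₁ ≡ 7 mod 11. M₂ = 55, y₂ ≡ 13 mod 17. M₃ = 187, y₃ ≡ 3 mod 5. n = 2×85×7 + 4×55×13 + 3×187×3 ≡ 123 mod 935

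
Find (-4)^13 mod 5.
Using Fermat: (-4)^{4} ≡ 1 mod 5. 13 ≡ 1 mod 4. So (-4)^{13} ≡ (-4)^{1} ≡ 1 mod 5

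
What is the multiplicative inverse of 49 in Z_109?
Since 109 is prime, by Fermat 49^(-1) ≡ 49^{107} ≡ 89 mod 109. Verify: 49 × 89 = 4361 ≡ 1 mod 109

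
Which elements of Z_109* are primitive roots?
There are φ(108) = 36 primitive roots mod 109: {6, 10, 11, 13, 14, 18, 24, 30, 37, 39, 40, 42, 44, 47, 50, 51, 52, 53, 56, 57, 58, 59, 62, 65, 67, 69, 70, 72, 79, 85, 91, 95, 96, 98, 99, 103}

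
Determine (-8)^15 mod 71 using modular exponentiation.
By repeated squaring (mod 71): (-8)^{1}≡63, (-8)^{2}≡64, (-8)^{4}≡49, (-8)^{8}≡58. Then (-8)^{15} = (-8)^{8+4+2+1} ≡ 58 × 49 × 64 × 63 ≡ 41 (mod 71)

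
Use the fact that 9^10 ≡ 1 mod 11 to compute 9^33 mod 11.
By Fermat: 9^{10} ≡ 1 mod 11. 33 = 3×10 + 3. So 9^{33} ≡ 9^{3} ≡ 3 mod 11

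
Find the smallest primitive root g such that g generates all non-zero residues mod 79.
g = 3. For each prime q|78: 3^{39}≡78, 3^{26}≡23, 3^{6}≡18, none ≡ 1, so ord_79(3) = 78 and 3 is a primitive root.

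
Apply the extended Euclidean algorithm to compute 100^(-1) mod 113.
Extended GCD: 100(26) + 113(-23) = 1. So 100^(-1) ≡ 26 (mod 113). Verify: 100 × 26 = 2600 ≡ 1 (mod 113)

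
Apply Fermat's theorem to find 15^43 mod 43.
By Fermat: 15^{42} ≡ 1 mod 43. So 15^{43} = 15^{42} · 15^{1} ≡ 15^{1} ≡ 15 mod 43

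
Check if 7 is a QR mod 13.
By Euler's criterion: 7^{6} ≡ 12 mod 13. Since this equals -1 (≡ 12), 7 is not a QR.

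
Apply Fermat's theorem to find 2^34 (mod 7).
By Fermat: 2^{6} ≡ 1 (mod 7). 34 = 5×6 + 4. So 2^{34} ≡ 2^{4} ≡ 2 (mod 7)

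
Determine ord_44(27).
Powers of 27 mod 44: 27^1≡27, 27^2≡25, 27^3≡15, 27^4≡9, 27^5≡23, 27^6≡5, 27^7≡3, 27^8≡37, 27^9≡31, 27^10≡1. ord_44(27) = 10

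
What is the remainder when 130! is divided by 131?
By Wilson's theorem, (130)! ≡ -1 ≡ 130 (mod 131)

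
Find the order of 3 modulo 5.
Powers of 3 mod 5: 3^1≡3, 3^2≡4, 3^3≡2, 3^4≡1. Order = 4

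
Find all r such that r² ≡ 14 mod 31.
The square roots of 14 mod 31 are 18 and 13. Verify: 18² = 324 ≡ 14 mod 31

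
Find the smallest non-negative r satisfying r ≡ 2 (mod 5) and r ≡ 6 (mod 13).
M = 5 × 13 = 65. M₁ = 13, y₁ ≡ 2 (mod 5). M₂ = 5, y₂ ≡ 8 (mod 13). r = 2×13×2 + 6×5×8 ≡ 32 (mod 65)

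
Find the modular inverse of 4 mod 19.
Since 19 is prime, by Fermat 4^(-1) ≡ 4^{17} ≡ 5 mod 19. Verify: 4 × 5 = 20 ≡ 1 mod 19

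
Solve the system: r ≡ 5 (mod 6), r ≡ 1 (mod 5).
M = 6 × 5 = 30. M₁ = 5, y₁ ≡ 5 (mod 6). M₂ = 6, y₂ ≡ 1 (mod 5). r = 5×5×5 + 1×6×1 ≡ 11 (mod 30)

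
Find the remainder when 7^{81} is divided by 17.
By Fermat: 7^{16} ≡ 1 mod 17. 81 = 5×16 + 1. So 7^{81} ≡ 7^{1} ≡ 7 mod 17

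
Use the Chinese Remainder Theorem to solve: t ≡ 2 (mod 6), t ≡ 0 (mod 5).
M = 6 × 5 = 30. M₁ = 5, y₁ ≡ 5 (mod 6). M₂ = 6, y₂ ≡ 1 (mod 5). t = 2×5×5 + 0×6×1 ≡ 20 (mod 30)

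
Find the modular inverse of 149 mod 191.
Since 191 is prime, by Fermat 149^(-1) ≡ 149^{189} ≡ 50 mod 191. Verify: 149 × 50 = 7450 ≡ 1 mod 191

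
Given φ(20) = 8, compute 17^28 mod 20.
By Euler: 17^{8} ≡ 1 mod 20 since gcd(17, 20) = 1. 28 = 3×8 + 4. So 17^{28} ≡ 17^{4} ≡ 1 mod 20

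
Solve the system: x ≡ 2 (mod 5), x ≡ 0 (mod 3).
M = 5 × 3 = 15. M₁ = 3, y₁ ≡ 2 (mod 5). M₂ = 5, y₂ ≡ 2 (mod 3). x = 2×3×2 + 0×5×2 ≡ 12 (mod 15)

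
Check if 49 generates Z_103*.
49^{51} ≡ 1 (mod 103) and 51 < 102, so ord_103(49) = 51 ≠ 102 and 49 is not a primitive root.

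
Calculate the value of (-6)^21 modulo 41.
By repeated squaring mod 41: (-6)^{1}≡35, (-6)^{2}≡36, (-6)^{4}≡25, (-6)^{8}≡10, (-6)^{16}≡18. Then (-6)^{21} = (-6)^{16+4+1} ≡ 18 × 25 × 35 ≡ 6 mod 41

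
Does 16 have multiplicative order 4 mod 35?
Powers of 16 mod 35: 16^1≡16, 16^2≡11, 16^3≡1. Already 16^3≡1, so the order is 3 < 4. No, the actual order is 3.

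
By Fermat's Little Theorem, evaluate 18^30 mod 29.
By Fermat: 18^{28} ≡ 1 mod 29. So 18^{30} = 18^{28} · 18^{2} ≡ 18^{2} ≡ 5 mod 29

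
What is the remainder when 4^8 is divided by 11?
By repeated squaring (mod 11): 4^{1}≡4, 4^{2}≡5, 4^{4}≡3, 4^{8}≡9. So 4^{8} ≡ 9 (mod 11)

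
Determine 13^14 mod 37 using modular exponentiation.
By repeated squaring (mod 37): 13^{1}≡13, 13^{2}≡21, 13^{4}≡34, 13^{8}≡9. Then 13^{14} = 13^{8+4+2} ≡ 9 × 34 × 21 ≡ 25 (mod 37)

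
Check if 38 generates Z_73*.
38^{36} ≡ 1 (mod 73) and 36 < 72, so ord_73(38) = 36 ≠ 72 and 38 is not a primitive root.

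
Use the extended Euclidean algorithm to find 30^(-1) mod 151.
Extended GCD: 30(-5) + 151(1) = 1. So 30^(-1) ≡ -5 ≡ 146 (mod 151). Verify: 30 × 146 = 4380 ≡ 1 (mod 151)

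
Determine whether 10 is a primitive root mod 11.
10^{2} ≡ 1 mod 11 and 2 < 10, so ord_11(10) = 2 ≠ 10 and 10 is not a primitive root.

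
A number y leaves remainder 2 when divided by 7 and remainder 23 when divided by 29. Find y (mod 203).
M = 7 × 29 = 203. M₁ = 29, y₁ ≡ 1 (mod 7). M₂ = 7, y₂ ≡ 25 (mod 29). y = 2×29×1 + 23×7×25 ≡ 23 (mod 203)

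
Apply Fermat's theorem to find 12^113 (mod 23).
By Fermat: 12^{22} ≡ 1 (mod 23). 113 = 5×22 + 3. So 12^{113} ≡ 12^{3} ≡ 3 (mod 23)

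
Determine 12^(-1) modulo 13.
Since 13 is prime, by Fermat 12^(-1) ≡ 12^{11} ≡ 12 mod 13. Verify: 12 × 12 = 144 ≡ 1 mod 13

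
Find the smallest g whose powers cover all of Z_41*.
g = 6. For each prime q|40: 6^{20}≡40, 6^{8}≡10, none ≡ 1, so ord_41(6) = 40 and 6 is a primitive root.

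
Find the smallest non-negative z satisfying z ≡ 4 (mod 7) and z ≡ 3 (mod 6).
M = 7 × 6 = 42. M₁ = 6, y₁ ≡ 6 (mod 7). M₂ = 7, y₂ ≡ 1 (mod 6). z = 4×6×6 + 3×7×1 ≡ 39 (mod 42)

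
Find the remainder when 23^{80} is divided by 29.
By Fermat: 23^{28} ≡ 1 mod 29. 80 = 2×28 + 24. So 23^{80} ≡ 23^{24} ≡ 16 mod 29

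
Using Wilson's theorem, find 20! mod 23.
(22)! = (20)! × (21) × (22) ≡ -1 (mod 23). So (20)! ≡ -1 × [(22)(21)]^(-1) ≡ 11 (mod 23)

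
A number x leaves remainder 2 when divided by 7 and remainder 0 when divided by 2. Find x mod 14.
M = 7 × 2 = 14. M₁ = 2, y₁ ≡ 4 mod 7. M₂ = 7, y₂ ≡ 1 mod 2. x = 2×2×4 + 0×7×1 ≡ 2 mod 14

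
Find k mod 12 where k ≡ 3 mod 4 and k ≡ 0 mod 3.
M = 4 × 3 = 12. M₁ = 3, y₁ ≡ 3 mod 4. M₂ = 4, y₂ ≡ 1 mod 3. k = 3×3×3 + 0×4×1 ≡ 3 mod 12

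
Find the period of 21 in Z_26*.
Powers of 21 mod 26: 21^1≡21, 21^2≡25, 21^3≡5, 21^4≡1. So the order of 21 is 4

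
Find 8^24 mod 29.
By repeated squaring mod 29: 8^{1}≡8, 8^{2}≡6, 8^{4}≡7, 8^{8}≡20, 8^{16}≡23. Then 8^{24} = 8^{16+8} ≡ 23 × 20 ≡ 25 mod 29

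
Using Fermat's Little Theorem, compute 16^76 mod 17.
By Fermat: 16^{16} ≡ 1 mod 17. 76 = 4×16 + 12. So 16^{76} ≡ 16^{12} ≡ 1 mod 17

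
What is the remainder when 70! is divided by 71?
By Wilson's theorem, (70)! ≡ -1 ≡ 70 (mod 71)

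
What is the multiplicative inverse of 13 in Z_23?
Since 23 is prime, by Fermat 13^(-1) ≡ 13^{21} ≡ 16 (mod 23). Verify: 13 × 16 = 208 ≡ 1 (mod 23)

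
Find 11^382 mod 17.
Using Fermat: 11^{16} ≡ 1 mod 17. 382 ≡ 14 mod 16. So 11^{382} ≡ 11^{14} ≡ 9 mod 17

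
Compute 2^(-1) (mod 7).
Since 7 is prime, by Fermat 2^(-1) ≡ 2^{5} ≡ 4 (mod 7). Verify: 2 × 4 = 8 ≡ 1 (mod 7)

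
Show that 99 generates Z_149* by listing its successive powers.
99^1, 99^2, ..., 99^{148} mod 149: [99, 116, 11, 46, 84, 121, 59, 30, 139, 53, 32, 39, 136, 54, 131, 6, 147, 100, 66, 127, 57, 130, 56, 31, 89, 20, 43, 85, 71, 26, 41, 36, 137, 4, 98, 17, 44, 35, 38, 37, 87, 120, 109, 63, 128, 7, 97, 67, 77, 24, 141, 102, 115, 61, 79, 73, 75, 124, 58, 80, 23, 42, 135, 104, 15, 144, 101, 16, 94, 68, 27, 140, 3, 148, 50, 33, 138, 103, 65, 28, 90, 119, 10, 96, 117, 110, 13, 95, 18, 143, 2, 49, 83, 22, 92, 19, 93, 118, 60, 129, 106, 64, 78, 123, 108, 113, 12, 145, 51, 132, 105, 114, 111, 112, 62, 29, 40, 86, 21, 142, 52, 82, 72, 125, 8, 47, 34, 88, 70, 76, 74, 25, 91, 69, 126, 107, 14, 45, 134, 5, 48, 133, 55, 81, 122, 9, 146, 1]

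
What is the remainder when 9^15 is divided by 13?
Using Fermat: 9^{12} ≡ 1 (mod 13). 15 ≡ 3 (mod 12). So 9^{15} ≡ 9^{3} ≡ 1 (mod 13)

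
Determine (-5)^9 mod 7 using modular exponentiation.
Using Fermat: (-5)^{6} ≡ 1 mod 7. 9 ≡ 3 mod 6. So (-5)^{9} ≡ (-5)^{3} ≡ 1 mod 7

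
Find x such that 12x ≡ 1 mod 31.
Since 31 is prime, by Fermat 12^(-1) ≡ 12^{29} ≡ 13 mod 31. Verify: 12 × 13 = 156 ≡ 1 mod 31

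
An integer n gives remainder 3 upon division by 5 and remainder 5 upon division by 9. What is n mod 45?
M = 5 × 9 = 45. M₁ = 9, y₁ ≡ 4 mod 5. M₂ = 5, y₂ ≡ 2 mod 9. n = 3×9×4 + 5×5×2 ≡ 23 mod 45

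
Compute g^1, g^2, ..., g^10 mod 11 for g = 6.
6^1, 6^2, ..., 6^{10} mod 11: [6, 3, 7, 9, 10, 5, 8, 4, 2, 1]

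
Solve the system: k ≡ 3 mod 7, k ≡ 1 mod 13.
M = 7 × 13 = 91. M₁ = 13, y₁ ≡ 6 mod 7. M₂ = 7, y₂ ≡ 2 mod 13. k = 3×13×6 + 1×7×2 ≡ 66 mod 91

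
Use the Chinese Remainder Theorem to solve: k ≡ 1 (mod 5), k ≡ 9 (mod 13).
M = 5 × 13 = 65. M₁ = 13, y₁ ≡ 2 (mod 5). M₂ = 5, y₂ ≡ 8 (mod 13). k = 1×13×2 + 9×5×8 ≡ 61 (mod 65)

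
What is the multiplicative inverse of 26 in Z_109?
Since 109 is prime, by Fermat 26^(-1) ≡ 26^{107} ≡ 21 mod 109. Verify: 26 × 21 = 546 ≡ 1 mod 109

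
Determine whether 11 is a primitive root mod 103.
ord_103(11) divides 102. For each prime q|102: 11^{51}≡102, 11^{34}≡56, 11^{6}≡64, none ≡ 1. So 11 has order 102 and is a primitive root mod 103.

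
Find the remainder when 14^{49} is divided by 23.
By Fermat: 14^{22} ≡ 1 (mod 23). 49 = 2×22 + 5. So 14^{49} ≡ 14^{5} ≡ 15 (mod 23)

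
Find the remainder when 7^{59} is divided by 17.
By Fermat: 7^{16} ≡ 1 (mod 17). 59 = 3×16 + 11. So 7^{59} ≡ 7^{11} ≡ 14 (mod 17)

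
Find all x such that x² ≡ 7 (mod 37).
The square roots of 7 mod 37 are 9 and 28. Verify: 9² = 81 ≡ 7 (mod 37)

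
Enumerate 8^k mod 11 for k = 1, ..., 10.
8^1, 8^2, ..., 8^{10} mod 11: [8, 9, 6, 4, 10, 3, 2, 5, 7, 1]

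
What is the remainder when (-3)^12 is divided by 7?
Using Fermat: (-3)^{6} ≡ 1 mod 7. 12 ≡ 0 mod 6. So (-3)^{12} ≡ (-3)^{0} ≡ 1 mod 7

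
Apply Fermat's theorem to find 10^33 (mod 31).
By Fermat: 10^{30} ≡ 1 (mod 31). So 10^{33} = 10^{30} · 10^{3} ≡ 10^{3} ≡ 8 (mod 31)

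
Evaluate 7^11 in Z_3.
Using Fermat: 7^{2} ≡ 1 mod 3. 11 ≡ 1 mod 2. So 7^{11} ≡ 7^{1} ≡ 1 mod 3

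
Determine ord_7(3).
Powers of 3 mod 7: 3^1≡3, 3^2≡2, 3^3≡6, 3^4≡4, 3^5≡5, 3^6≡1. ord_7(3) = 6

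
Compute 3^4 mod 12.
3^{4} = 81 ≡ 9 mod 12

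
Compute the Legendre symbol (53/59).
(53/59) = 53^{29} mod 59 = 1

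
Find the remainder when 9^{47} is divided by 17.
By Fermat: 9^{16} ≡ 1 (mod 17). 47 = 2×16 + 15. So 9^{47} ≡ 9^{15} ≡ 2 (mod 17)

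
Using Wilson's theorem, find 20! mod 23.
(22)! = (20)! × (21) × (22) ≡ -1 (mod 23). So (20)! ≡ -1 × [(22)(21)]^(-1) ≡ 11 (mod 23)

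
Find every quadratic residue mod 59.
Quadratic residues modulo 59: {1, 3, 4, 5, 7, 9, 12, 15, 16, 17, 19, 20, 21, 22, 25, 26, 27, 28, 29, 35, 36, 41, 45, 46, 48, 49, 51, 53, 57}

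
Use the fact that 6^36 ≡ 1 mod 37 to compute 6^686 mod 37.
By Fermat: 6^{36} ≡ 1 mod 37. 686 ≡ 2 mod 36. So 6^{686} ≡ 6^{2} ≡ 36 mod 37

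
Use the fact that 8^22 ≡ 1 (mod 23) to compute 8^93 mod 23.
By Fermat: 8^{22} ≡ 1 (mod 23). 93 = 4×22 + 5. So 8^{93} ≡ 8^{5} ≡ 16 (mod 23)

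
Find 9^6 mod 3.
By repeated squaring mod 3: 9^{1}≡0, 9^{2}≡0, 9^{4}≡0. Then 9^{6} = 9^{4+2} ≡ 0 × 0 ≡ 0 mod 3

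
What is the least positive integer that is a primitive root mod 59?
g = 2. Powers: [2, 4, 8, 16, 32, 5, 10, 20, 40, ...] generates all 58 non-zero residues.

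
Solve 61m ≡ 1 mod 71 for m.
Since 71 is prime, by Fermat 61^(-1) ≡ 61^{69} ≡ 7 mod 71. Verify: 61 × 7 = 427 ≡ 1 mod 71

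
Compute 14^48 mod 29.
Using Fermat: 14^{28} ≡ 1 mod 29. 48 ≡ 20 mod 28. So 14^{48} ≡ 14^{20} ≡ 24 mod 29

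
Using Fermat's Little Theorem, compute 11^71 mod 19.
By Fermat: 11^{18} ≡ 1 (mod 19). 71 = 3×18 + 17. So 11^{71} ≡ 11^{17} ≡ 7 (mod 19)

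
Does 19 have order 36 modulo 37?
ord_37(19) divides 36. For each prime q|36: 19^{18}≡36, 19^{12}≡10, none ≡ 1. So 19 has order 36 and is a primitive root mod 37.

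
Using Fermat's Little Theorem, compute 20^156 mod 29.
By Fermat: 20^{28} ≡ 1 (mod 29). 156 = 5×28 + 16. So 20^{156} ≡ 20^{16} ≡ 23 (mod 29)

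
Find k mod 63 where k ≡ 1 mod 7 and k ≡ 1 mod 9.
M = 7 × 9 = 63. M₁ = 9, y₁ ≡ 4 mod 7. M₂ = 7, y₂ ≡ 4 mod 9. k = 1×9×4 + 1×7×4 ≡ 1 mod 63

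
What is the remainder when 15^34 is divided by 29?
Using Fermat: 15^{28} ≡ 1 (mod 29). 34 ≡ 6 (mod 28). So 15^{34} ≡ 15^{6} ≡ 5 (mod 29)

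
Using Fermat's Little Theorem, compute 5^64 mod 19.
By Fermat: 5^{18} ≡ 1 (mod 19). 64 = 3×18 + 10. So 5^{64} ≡ 5^{10} ≡ 5 (mod 19)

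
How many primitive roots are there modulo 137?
There are φ(137-1) = φ(136) = 64 primitive roots modulo 137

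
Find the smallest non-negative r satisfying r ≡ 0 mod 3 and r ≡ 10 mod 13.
M = 3 × 13 = 39. M₁ = 13, y₁ ≡ 1 mod 3. M₂ = 3, y₂ ≡ 9 mod 13. r = 0×13×1 + 10×3×9 ≡ 36 mod 39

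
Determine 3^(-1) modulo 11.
Since 11 is prime, by Fermat 3^(-1) ≡ 3^{9} ≡ 4 mod 11. Verify: 3 × 4 = 12 ≡ 1 mod 11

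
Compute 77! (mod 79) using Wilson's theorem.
(78)! = (77)! × (78) ≡ -1 (mod 79). So (77)! ≡ -1 × (78)^(-1) ≡ (-1)×(-1) = 1 (mod 79)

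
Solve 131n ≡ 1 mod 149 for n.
Since 149 is prime, by Fermat 131^(-1) ≡ 131^{147} ≡ 91 mod 149. Verify: 131 × 91 = 11921 ≡ 1 mod 149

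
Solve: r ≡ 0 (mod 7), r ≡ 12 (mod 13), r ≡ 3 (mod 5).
M = 7 × 13 × 5 = 455. M₁ = 65, y₁ ≡ 4 (mod 7). M₂ = 35, y₂ ≡ 3 (mod 13). M₃ = 91, y₃ ≡ 1 (mod 5). r = 0×65×4 + 12×35×3 + 3×91×1 ≡ 168 (mod 455)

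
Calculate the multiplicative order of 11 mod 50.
Powers of 11 mod 50: 11^1≡11, 11^2≡21, 11^3≡31, 11^4≡41, 11^5≡1. ord_50(11) = 5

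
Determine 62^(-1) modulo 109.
Since 109 is prime, by Fermat 62^(-1) ≡ 62^{107} ≡ 51 (mod 109). Verify: 62 × 51 = 3162 ≡ 1 (mod 109)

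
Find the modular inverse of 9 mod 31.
Since 31 is prime, by Fermat 9^(-1) ≡ 9^{29} ≡ 7 mod 31. Verify: 9 × 7 = 63 ≡ 1 mod 31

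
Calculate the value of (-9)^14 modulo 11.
Using Fermat: (-9)^{10} ≡ 1 mod 11. 14 ≡ 4 mod 10. So (-9)^{14} ≡ (-9)^{4} ≡ 5 mod 11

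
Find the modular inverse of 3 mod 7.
Since 7 is prime, by Fermat 3^(-1) ≡ 3^{5} ≡ 5 (mod 7). Verify: 3 × 5 = 15 ≡ 1 (mod 7)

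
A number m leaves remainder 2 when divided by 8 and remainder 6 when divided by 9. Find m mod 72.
M = 8 × 9 = 72. M₁ = 9, y₁ ≡ 1 mod 8. M₂ = 8, y₂ ≡ 8 mod 9. m = 2×9×1 + 6×8×8 ≡ 42 mod 72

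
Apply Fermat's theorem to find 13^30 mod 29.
By Fermat: 13^{28} ≡ 1 mod 29. So 13^{30} = 13^{28} · 13^{2} ≡ 13^{2} ≡ 24 mod 29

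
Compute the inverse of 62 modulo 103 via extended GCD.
Extended GCD: 62(5) + 103(-3) = 1. So 62^(-1) ≡ 5 mod 103. Verify: 62 × 5 = 310 ≡ 1 mod 103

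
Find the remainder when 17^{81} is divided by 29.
By Fermat: 17^{28} ≡ 1 mod 29. 81 = 2×28 + 25. So 17^{81} ≡ 17^{25} ≡ 17 mod 29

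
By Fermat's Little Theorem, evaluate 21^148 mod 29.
By Fermat: 21^{28} ≡ 1 mod 29. 148 = 5×28 + 8. So 21^{148} ≡ 21^{8} ≡ 20 mod 29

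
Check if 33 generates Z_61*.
33^{20} ≡ 1 mod 61 and 20 < 60, so ord_61(33) = 20 ≠ 60 and 33 is not a primitive root.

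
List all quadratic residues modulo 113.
Squares in Z_113*: {1, 2, 4, 7, 8, 9, 11, 13, 14, 15, 16, 18, 22, 25, 26, 28, 30, 31, 32, 36, 41, 44, 49, 50, 51, 52, 53, 56, 57, 60, 61, 62, 63, 64, 69, 72, 77, 81, 82, 83, 85, 87, 88, 91, 95, 97, 98, 99, 100, 102, 104, 105, 106, 109, 111, 112}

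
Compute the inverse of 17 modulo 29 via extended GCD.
Extended GCD: 17(12) + 29(-7) = 1. So 17^(-1) ≡ 12 mod 29. Verify: 17 × 12 = 204 ≡ 1 mod 29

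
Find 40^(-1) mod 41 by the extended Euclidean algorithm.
Extended GCD: 40(-1) + 41(1) = 1. So 40^(-1) ≡ -1 ≡ 40 mod 41. Verify: 40 × 40 = 1600 ≡ 1 mod 41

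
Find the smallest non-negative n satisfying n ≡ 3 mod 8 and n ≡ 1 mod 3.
M = 8 × 3 = 24. M₁ = 3, y₁ ≡ 3 mod 8. M₂ = 8, y₂ ≡ 2 mod 3. n = 3×3×3 + 1×8×2 ≡ 19 mod 24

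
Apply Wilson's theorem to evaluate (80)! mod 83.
(82)! = (80)! × (81) × (82) ≡ -1 mod 83. So (80)! ≡ -1 × [(82)(81)]^(-1) ≡ 41 mod 83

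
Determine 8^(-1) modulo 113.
Since 113 is prime, by Fermat 8^(-1) ≡ 8^{111} ≡ 99 (mod 113). Verify: 8 × 99 = 792 ≡ 1 (mod 113)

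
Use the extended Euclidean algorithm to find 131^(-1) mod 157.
Extended GCD: 131(6) + 157(-5) = 1. So 131^(-1) ≡ 6 mod 157. Verify: 131 × 6 = 786 ≡ 1 mod 157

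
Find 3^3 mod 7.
3^{3} = 27 ≡ 6 mod 7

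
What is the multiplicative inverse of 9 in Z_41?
Since 41 is prime, by Fermat 9^(-1) ≡ 9^{39} ≡ 32 (mod 41). Verify: 9 × 32 = 288 ≡ 1 (mod 41)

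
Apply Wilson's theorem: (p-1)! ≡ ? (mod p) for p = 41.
By Wilson's theorem, (40)! ≡ -1 ≡ 40 mod 41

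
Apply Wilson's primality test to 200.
(199)! mod 200 = 0. Since 0 ≢ -1 mod 200, 200 is not prime.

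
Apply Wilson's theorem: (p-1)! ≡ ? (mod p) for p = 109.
By Wilson's theorem, (108)! ≡ -1 ≡ 108 (mod 109)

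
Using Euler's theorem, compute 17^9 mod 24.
By Euler: 17^{8} ≡ 1 (mod 24) since gcd(17, 24) = 1. 9 = 1×8 + 1. So 17^{9} ≡ 17^{1} ≡ 17 (mod 24)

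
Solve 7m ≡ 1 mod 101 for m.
Since 101 is prime, by Fermat 7^(-1) ≡ 7^{99} ≡ 29 mod 101. Verify: 7 × 29 = 203 ≡ 1 mod 101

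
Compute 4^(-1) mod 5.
Since 5 is prime, by Fermat 4^(-1) ≡ 4^{3} ≡ 4 mod 5. Verify: 4 × 4 = 16 ≡ 1 mod 5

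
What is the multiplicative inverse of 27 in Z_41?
Since 41 is prime, by Fermat 27^(-1) ≡ 27^{39} ≡ 38 mod 41. Verify: 27 × 38 = 1026 ≡ 1 mod 41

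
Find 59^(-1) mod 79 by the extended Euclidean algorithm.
Extended GCD: 59(-4) + 79(3) = 1. So 59^(-1) ≡ -4 ≡ 75 mod 79. Verify: 59 × 75 = 4425 ≡ 1 mod 79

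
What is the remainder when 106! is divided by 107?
By Wilson's theorem, (106)! ≡ -1 ≡ 106 mod 107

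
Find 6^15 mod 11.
Using Fermat: 6^{10} ≡ 1 mod 11. 15 ≡ 5 mod 10. So 6^{15} ≡ 6^{5} ≡ 10 mod 11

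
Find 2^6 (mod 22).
By repeated squaring (mod 22): 2^{1}≡2, 2^{2}≡4, 2^{4}≡16. Then 2^{6} = 2^{4+2} ≡ 16 × 4 ≡ 20 (mod 22)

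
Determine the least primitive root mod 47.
g = 5. For each prime q|46: 5^{23}≡46, 5^{2}≡25, none ≡ 1, so ord_47(5) = 46 and 5 is a primitive root.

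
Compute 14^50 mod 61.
By repeated squaring mod 61: 14^{1}≡14, 14^{2}≡13, 14^{4}≡47, 14^{8}≡13, 14^{16}≡47, 14^{32}≡13. Then 14^{50} = 14^{32+16+2} ≡ 13 × 47 × 13 ≡ 13 mod 61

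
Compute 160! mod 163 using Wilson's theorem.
(162)! = (160)! × (161) × (162) ≡ -1 mod 163. So (160)! ≡ -1 × [(162)(161)]^(-1) ≡ 81 mod 163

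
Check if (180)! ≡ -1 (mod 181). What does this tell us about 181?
(180)! mod 181 = 180. Since this equals -1 (mod 181), Wilson confirms 181 is prime.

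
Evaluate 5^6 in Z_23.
By repeated squaring mod 23: 5^{1}≡5, 5^{2}≡2, 5^{4}≡4. Then 5^{6} = 5^{4+2} ≡ 4 × 2 ≡ 8 mod 23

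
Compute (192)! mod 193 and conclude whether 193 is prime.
(192)! mod 193 = 192. Since 192 ≡ -1 (mod 193), 193 is prime.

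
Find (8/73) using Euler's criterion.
(8/73) = 8^{36} mod 73 = 1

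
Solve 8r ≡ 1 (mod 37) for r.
Since 37 is prime, by Fermat 8^(-1) ≡ 8^{35} ≡ 14 (mod 37). Verify: 8 × 14 = 112 ≡ 1 (mod 37)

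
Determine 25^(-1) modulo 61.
Since 61 is prime, by Fermat 25^(-1) ≡ 25^{59} ≡ 22 mod 61. Verify: 25 × 22 = 550 ≡ 1 mod 61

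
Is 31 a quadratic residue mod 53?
By Euler's criterion: 31^{26} ≡ 52 mod 53. Since this equals -1 (≡ 52), 31 is not a QR.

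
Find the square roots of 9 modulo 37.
The square roots of 9 mod 37 are 34 and 3. Verify: 34² = 1156 ≡ 9 mod 37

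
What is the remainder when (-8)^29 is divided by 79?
By repeated squaring (mod 79): (-8)^{1}≡71, (-8)^{2}≡64, (-8)^{4}≡67, (-8)^{8}≡65, (-8)^{16}≡38. Then (-8)^{29} = (-8)^{16+8+4+1} ≡ 38 × 65 × 67 × 71 ≡ 41 (mod 79)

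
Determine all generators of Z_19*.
There are φ(18) = 6 primitive roots mod 19: {2, 3, 10, 13, 14, 15}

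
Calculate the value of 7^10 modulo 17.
By repeated squaring mod 17: 7^{1}≡7, 7^{2}≡15, 7^{4}≡4, 7^{8}≡16. Then 7^{10} = 7^{8+2} ≡ 16 × 15 ≡ 2 mod 17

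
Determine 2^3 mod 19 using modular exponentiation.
2^{3} = 8 ≡ 8 mod 19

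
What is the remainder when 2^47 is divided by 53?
By repeated squaring (mod 53): 2^{1}≡2, 2^{2}≡4, 2^{4}≡16, 2^{8}≡44, 2^{16}≡28, 2^{32}≡42. Then 2^{47} = 2^{32+8+4+2+1} ≡ 42 × 44 × 16 × 4 × 2 ≡ 5 (mod 53)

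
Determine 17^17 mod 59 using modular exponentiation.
By repeated squaring (mod 59): 17^{1}≡17, 17^{2}≡53, 17^{4}≡36, 17^{8}≡57, 17^{16}≡4. Then 17^{17} = 17^{16+1} ≡ 4 × 17 ≡ 9 (mod 59)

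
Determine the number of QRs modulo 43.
For prime 43, there are (p-1)/2 = (43-1)/2 = 21 quadratic residues (excluding 0).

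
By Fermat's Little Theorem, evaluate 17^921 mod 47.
By Fermat: 17^{46} ≡ 1 mod 47. 921 ≡ 1 mod 46. So 17^{921} ≡ 17^{1} ≡ 17 mod 47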